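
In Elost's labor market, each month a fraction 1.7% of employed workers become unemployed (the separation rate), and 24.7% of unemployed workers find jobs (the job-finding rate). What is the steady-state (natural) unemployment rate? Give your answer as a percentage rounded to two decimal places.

At steady state the flows balance: s·E = f·U, so U/(E+U) = s/(s+f).
u* = 1.7 / (1.7 + 24.7) = 1.7 / 26.40 = 6.44%.

Steady-state unemployment rate ≈ 6.44%.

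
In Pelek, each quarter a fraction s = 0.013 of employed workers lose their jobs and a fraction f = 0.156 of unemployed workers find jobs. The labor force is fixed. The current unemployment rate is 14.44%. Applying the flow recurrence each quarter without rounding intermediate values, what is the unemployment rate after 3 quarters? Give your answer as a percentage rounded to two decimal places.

Unemployment rate after three quarters ≈ 11.56%.

With a fixed labor force, u_{t+1} = u_t + s·(1−u_t) − f·u_t = u_t·(1−s−f) + s.
Here 1−s−f = 0.831 and s = 0.013.
u_1 = 0.144400 × 0.831 + 0.013 = 0.132996.
u_2 = 0.132996 × 0.831 + 0.013 = 0.123520.
u_3 = 0.123520 × 0.831 + 0.013 = 0.115645.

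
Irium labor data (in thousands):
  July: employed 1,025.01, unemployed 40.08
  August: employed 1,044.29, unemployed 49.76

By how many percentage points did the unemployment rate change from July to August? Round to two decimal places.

The unemployment rate changed by +0.79 percentage points.

July: labor force = 1,025.01 + 40.08 = 1,065.09; u = 40.08/1,065.09 = 3.76%.
August: labor force = 1,044.29 + 49.76 = 1,094.05; u = 49.76/1,094.05 = 4.55%.
Change = 4.55% − 3.76% = +0.79 pp.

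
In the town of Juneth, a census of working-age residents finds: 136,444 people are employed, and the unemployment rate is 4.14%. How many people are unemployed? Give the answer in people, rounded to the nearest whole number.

About 5,893 are unemployed.

Let U be the number unemployed. The labor force is E + U, and U/(E+U) = 0.0414.
So U = 0.0414 × 136,444 / (1 − 0.0414) = 5648.78 / 0.9586 ≈ 5,893.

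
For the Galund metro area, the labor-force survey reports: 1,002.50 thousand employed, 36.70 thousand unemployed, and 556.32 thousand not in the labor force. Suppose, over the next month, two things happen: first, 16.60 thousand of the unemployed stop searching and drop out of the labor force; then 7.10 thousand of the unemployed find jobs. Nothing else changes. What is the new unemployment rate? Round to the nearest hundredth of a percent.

New unemployment rate ≈ 1.27%.

Initially, labor force = 1,002.50 + 36.70 = 1,039.20 thousand, so u = 36.70/1,039.20 = 3.53%.
After the first change, unemployed and labor force both fall by 16.60 → E = 1,002.50, U = 20.10, labor force = 1,022.60 thousand.
After the second change, unemployed falls and employed rises by 7.10; labor force unchanged → E = 1,009.60, U = 13.00, labor force = 1,022.60 thousand.
New unemployment rate = 13.00 / 1,022.60 = 1.27%.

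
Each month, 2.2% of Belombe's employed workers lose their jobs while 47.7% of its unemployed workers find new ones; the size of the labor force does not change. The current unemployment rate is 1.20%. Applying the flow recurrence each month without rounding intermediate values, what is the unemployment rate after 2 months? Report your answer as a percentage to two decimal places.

Unemployment rate after two months ≈ 3.60%.

With a fixed labor force, u_{t+1} = u_t + s·(1−u_t) − f·u_t = u_t·(1−s−f) + s.
Here 1−s−f = 0.501 and s = 0.022.
u_1 = 0.012000 × 0.501 + 0.022 = 0.028012.
u_2 = 0.028012 × 0.501 + 0.022 = 0.036034.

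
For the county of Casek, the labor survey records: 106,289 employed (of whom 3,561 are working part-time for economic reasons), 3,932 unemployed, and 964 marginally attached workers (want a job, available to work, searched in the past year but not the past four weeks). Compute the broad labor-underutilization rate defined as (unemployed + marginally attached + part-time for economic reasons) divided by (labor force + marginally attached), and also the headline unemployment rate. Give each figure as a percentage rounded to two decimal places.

Labor force = 106,289 + 3,932 = 110,221.
Numerator = 3,932 + 964 + 3,561 = 8,457.
Denominator = 110,221 + 964 = 111,185.
Broad rate = 8,457 / 111,185 = 7.61%.
Headline unemployment rate = 3,932 / 110,221 = 3.57%.

Broad underutilization rate ≈ 7.61%; headline unemployment rate ≈ 3.57%.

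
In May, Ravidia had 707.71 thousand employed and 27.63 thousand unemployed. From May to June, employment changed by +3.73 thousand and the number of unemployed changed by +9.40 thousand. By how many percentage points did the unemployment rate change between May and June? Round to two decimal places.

The unemployment rate changed by +1.19 percentage points.

May: labor force = 707.71 + 27.63 = 735.34; u = 27.63/735.34 = 3.76%.
June: labor force = 711.44 + 37.03 = 748.47; u = 37.03/748.47 = 4.95%.
Change = 4.95% − 3.76% = +1.19 pp.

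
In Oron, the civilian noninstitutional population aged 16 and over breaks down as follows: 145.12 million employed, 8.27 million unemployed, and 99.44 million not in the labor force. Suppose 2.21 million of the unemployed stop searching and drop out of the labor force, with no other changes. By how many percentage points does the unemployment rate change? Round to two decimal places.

Initially, labor force = 145.12 + 8.27 = 153.39 million, so u = 8.27/153.39 = 5.39%.
After the change, unemployed and labor force both fall by 2.21 → E = 145.12, U = 6.06, labor force = 151.18 million.
New unemployment rate = 6.06 / 151.18 = 4.01%.
Change = 4.01% − 5.39% = −1.38 percentage points.

The unemployment rate changes by −1.38 percentage points.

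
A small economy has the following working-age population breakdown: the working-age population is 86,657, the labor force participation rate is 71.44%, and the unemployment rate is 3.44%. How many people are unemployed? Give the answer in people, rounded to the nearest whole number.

Labor force = 0.7144 × 86,657 = 61,908.
Unemployed = 0.0344 × 61,908 ≈ 2,130.

About 2,130 are unemployed.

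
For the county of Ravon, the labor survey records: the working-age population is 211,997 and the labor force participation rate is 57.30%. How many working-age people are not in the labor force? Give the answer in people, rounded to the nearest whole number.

Share not in the labor force = 1 − 0.5730 = 0.4270.
Not in labor force = 0.4270 × 211,997 ≈ 90,523.

About 90,523 are not in the labor force.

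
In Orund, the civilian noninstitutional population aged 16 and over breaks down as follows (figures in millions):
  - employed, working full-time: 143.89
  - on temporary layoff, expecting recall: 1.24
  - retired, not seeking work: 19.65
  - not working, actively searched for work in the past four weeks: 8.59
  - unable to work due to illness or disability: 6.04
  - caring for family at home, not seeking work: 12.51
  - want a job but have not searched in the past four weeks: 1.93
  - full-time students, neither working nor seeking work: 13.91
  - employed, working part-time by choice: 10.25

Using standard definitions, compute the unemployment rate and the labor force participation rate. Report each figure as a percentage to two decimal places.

Employed = 143.89 + 10.25 = 154.14 million.
Unemployed = 1.24 + 8.59 = 9.83 million (jobless and actively searching, or on temporary layoff).
Labor force = 154.14 + 9.83 = 163.97 million.
Not in labor force = 19.65 + 6.04 + 12.51 + 1.93 + 13.91 = 54.04 million (those not working and not actively searching are outside the labor force — including those who want a job but have given up searching).
Civilian working-age population = 163.97 + 54.04 = 218.01 million.
Unemployment rate = 9.83 / 163.97 = 5.99%.
Labor force participation rate = 163.97 / 218.01 = 75.21%.

Unemployment rate ≈ 5.99%; labor force participation rate ≈ 75.21%.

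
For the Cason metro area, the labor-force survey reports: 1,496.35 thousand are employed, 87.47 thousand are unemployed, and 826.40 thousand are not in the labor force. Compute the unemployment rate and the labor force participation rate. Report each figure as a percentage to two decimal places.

Unemployment rate ≈ 5.52%; labor force participation rate ≈ 65.71%.

Labor force = employed + unemployed = 1,496.35 + 87.47 = 1,583.82 thousand.
Working-age population = 1,583.82 + 826.40 = 2,410.22 thousand.
Unemployment rate = 87.47 / 1,583.82 = 5.52%.
Labor force participation rate = 1,583.82 / 2,410.22 = 65.71%.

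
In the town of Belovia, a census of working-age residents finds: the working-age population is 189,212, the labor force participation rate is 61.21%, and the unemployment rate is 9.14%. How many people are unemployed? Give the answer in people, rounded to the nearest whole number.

Labor force = 0.6121 × 189,212 = 115,817.
Unemployed = 0.0914 × 115,817 ≈ 10,586.

About 10,586 are unemployed.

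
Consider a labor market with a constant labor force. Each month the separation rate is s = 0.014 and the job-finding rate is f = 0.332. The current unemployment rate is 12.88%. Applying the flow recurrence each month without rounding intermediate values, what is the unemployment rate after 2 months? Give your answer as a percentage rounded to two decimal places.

Unemployment rate after two months ≈ 7.82%.

With a fixed labor force, u_{t+1} = u_t + s·(1−u_t) − f·u_t = u_t·(1−s−f) + s.
Here 1−s−f = 0.654 and s = 0.014.
u_1 = 0.128800 × 0.654 + 0.014 = 0.098235.
u_2 = 0.098235 × 0.654 + 0.014 = 0.078246.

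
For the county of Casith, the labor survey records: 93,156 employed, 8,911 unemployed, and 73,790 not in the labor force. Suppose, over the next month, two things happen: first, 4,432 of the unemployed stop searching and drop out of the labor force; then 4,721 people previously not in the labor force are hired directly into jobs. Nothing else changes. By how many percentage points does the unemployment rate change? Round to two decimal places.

Initially, labor force = 93,156 + 8,911 = 102,067, so u = 8,911/102,067 = 8.73%.
After the first change, unemployed and labor force both fall by 4,432 → E = 93,156, U = 4,479, labor force = 97,635.
After the second change, employed and labor force both rise by 4,721; unemployed unchanged → E = 97,877, U = 4,479, labor force = 102,356.
New unemployment rate = 4,479 / 102,356 = 4.38%.
Change = 4.38% − 8.73% = −4.35 percentage points.

The unemployment rate changes by −4.35 percentage points.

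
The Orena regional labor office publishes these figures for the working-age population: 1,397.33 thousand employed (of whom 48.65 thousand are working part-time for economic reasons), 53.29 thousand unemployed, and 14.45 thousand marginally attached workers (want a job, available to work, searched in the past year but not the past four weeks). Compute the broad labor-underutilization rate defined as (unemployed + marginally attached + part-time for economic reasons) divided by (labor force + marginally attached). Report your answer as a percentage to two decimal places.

Broad underutilization rate ≈ 7.94%.

Labor force = 1,397.33 + 53.29 = 1,450.62 thousand.
Numerator = 53.29 + 14.45 + 48.65 = 116.39 thousand.
Denominator = 1,450.62 + 14.45 = 1,465.07 thousand.
Broad rate = 116.39 / 1,465.07 = 7.94%.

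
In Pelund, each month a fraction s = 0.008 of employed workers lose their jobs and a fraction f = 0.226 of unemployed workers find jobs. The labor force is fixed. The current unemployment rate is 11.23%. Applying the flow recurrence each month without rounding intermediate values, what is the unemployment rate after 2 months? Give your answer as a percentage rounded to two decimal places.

Unemployment rate after two months ≈ 8.00%.

With a fixed labor force, u_{t+1} = u_t + s·(1−u_t) − f·u_t = u_t·(1−s−f) + s.
Here 1−s−f = 0.766 and s = 0.008.
u_1 = 0.112300 × 0.766 + 0.008 = 0.094022.
u_2 = 0.094022 × 0.766 + 0.008 = 0.080021.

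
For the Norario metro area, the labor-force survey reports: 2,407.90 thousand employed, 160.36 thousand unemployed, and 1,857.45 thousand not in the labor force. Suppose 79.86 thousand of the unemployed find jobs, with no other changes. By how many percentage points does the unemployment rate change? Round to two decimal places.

Initially, labor force = 2,407.90 + 160.36 = 2,568.26 thousand, so u = 160.36/2,568.26 = 6.24%.
After the change, unemployed falls and employed rises by 79.86; labor force unchanged → E = 2,487.76, U = 80.50, labor force = 2,568.26 thousand.
New unemployment rate = 80.50 / 2,568.26 = 3.13%.
Change = 3.13% − 6.24% = −3.11 percentage points.

The unemployment rate changes by −3.11 percentage points.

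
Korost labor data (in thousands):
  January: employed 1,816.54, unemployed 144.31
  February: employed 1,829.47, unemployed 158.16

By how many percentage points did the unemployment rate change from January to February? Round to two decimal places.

The unemployment rate changed by +0.60 percentage points.

January: labor force = 1,816.54 + 144.31 = 1,960.85; u = 144.31/1,960.85 = 7.36%.
February: labor force = 1,829.47 + 158.16 = 1,987.63; u = 158.16/1,987.63 = 7.96%.
Change = 7.96% − 7.36% = +0.60 pp.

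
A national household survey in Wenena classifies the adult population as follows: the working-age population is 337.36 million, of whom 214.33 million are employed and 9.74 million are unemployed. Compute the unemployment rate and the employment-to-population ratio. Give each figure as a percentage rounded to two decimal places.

Unemployment rate ≈ 4.35%; employment-population ratio ≈ 63.53%.

Labor force = employed + unemployed = 214.33 + 9.74 = 224.07 million.
Unemployment rate = 9.74 / 224.07 = 4.35%.
Employment-population ratio = 214.33 / 337.36 = 63.53%.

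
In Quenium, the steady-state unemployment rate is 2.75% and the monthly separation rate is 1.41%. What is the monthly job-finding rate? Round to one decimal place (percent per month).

From u* = s/(s+f): f = s·(1−u)/u.
f = 1.41 × (1 − 0.0275) / 0.0275 = 1.3712 / 0.0275 ≈ 49.9% per month.

Job-finding rate ≈ 49.9% per month.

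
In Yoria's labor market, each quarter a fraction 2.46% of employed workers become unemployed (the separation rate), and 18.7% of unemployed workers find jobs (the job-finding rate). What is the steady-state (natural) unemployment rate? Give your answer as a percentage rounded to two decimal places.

At steady state the flows balance: s·E = f·U, so U/(E+U) = s/(s+f).
u* = 2.46 / (2.46 + 18.7) = 2.46 / 21.16 = 11.63%.

Steady-state unemployment rate ≈ 11.63%.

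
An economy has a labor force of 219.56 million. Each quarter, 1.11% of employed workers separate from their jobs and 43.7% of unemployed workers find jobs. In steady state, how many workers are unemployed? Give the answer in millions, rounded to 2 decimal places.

Steady-state unemployment rate u* = s/(s+f) = 1.11/(1.11+43.7) = 0.024771.
Unemployed = u* × labor force = 0.024771 × 219.56 ≈ 5.44 million.

About 5.44 million are unemployed in steady state.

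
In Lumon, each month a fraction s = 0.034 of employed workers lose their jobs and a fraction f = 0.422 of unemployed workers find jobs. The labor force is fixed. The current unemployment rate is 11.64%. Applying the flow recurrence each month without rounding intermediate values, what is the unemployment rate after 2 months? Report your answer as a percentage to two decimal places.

Unemployment rate after two months ≈ 8.69%.

With a fixed labor force, u_{t+1} = u_t + s·(1−u_t) − f·u_t = u_t·(1−s−f) + s.
Here 1−s−f = 0.544 and s = 0.034.
u_1 = 0.116400 × 0.544 + 0.034 = 0.097322.
u_2 = 0.097322 × 0.544 + 0.034 = 0.086943.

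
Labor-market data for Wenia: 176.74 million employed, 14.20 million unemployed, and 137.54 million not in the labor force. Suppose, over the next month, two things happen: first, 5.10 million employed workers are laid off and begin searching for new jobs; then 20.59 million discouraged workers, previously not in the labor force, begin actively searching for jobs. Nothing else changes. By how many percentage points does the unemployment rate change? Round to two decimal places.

Initially, labor force = 176.74 + 14.20 = 190.94 million, so u = 14.20/190.94 = 7.44%.
After the first change, employed falls and unemployed rises by 5.10; labor force unchanged → E = 171.64, U = 19.30, labor force = 190.94 million.
After the second change, unemployed and labor force both rise by 20.59 → E = 171.64, U = 39.89, labor force = 211.53 million.
New unemployment rate = 39.89 / 211.53 = 18.86%.
Change = 18.86% − 7.44% = +11.42 percentage points.

The unemployment rate changes by +11.42 percentage points.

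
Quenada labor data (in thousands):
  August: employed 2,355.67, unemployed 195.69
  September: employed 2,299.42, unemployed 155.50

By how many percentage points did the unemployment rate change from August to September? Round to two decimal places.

The unemployment rate changed by −1.34 percentage points.

August: labor force = 2,355.67 + 195.69 = 2,551.36; u = 195.69/2,551.36 = 7.67%.
September: labor force = 2,299.42 + 155.50 = 2,454.92; u = 155.50/2,454.92 = 6.33%.
Change = 6.33% − 7.67% = −1.34 pp.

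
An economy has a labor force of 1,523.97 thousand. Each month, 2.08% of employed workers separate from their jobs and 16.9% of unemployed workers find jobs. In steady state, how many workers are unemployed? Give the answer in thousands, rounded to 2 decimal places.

About 167.01 thousand are unemployed in steady state.

Steady-state unemployment rate u* = s/(s+f) = 2.08/(2.08+16.9) = 0.109589.
Unemployed = u* × labor force = 0.109589 × 1,523.97 ≈ 167.01 thousand.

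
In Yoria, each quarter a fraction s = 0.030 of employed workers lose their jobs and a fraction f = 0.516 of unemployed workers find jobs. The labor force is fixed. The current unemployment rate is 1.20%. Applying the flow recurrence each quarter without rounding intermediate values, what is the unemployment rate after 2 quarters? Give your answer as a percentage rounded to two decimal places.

With a fixed labor force, u_{t+1} = u_t + s·(1−u_t) − f·u_t = u_t·(1−s−f) + s.
Here 1−s−f = 0.454 and s = 0.030.
u_1 = 0.012000 × 0.454 + 0.030 = 0.035448.
u_2 = 0.035448 × 0.454 + 0.030 = 0.046093.

Unemployment rate after two quarters ≈ 4.61%.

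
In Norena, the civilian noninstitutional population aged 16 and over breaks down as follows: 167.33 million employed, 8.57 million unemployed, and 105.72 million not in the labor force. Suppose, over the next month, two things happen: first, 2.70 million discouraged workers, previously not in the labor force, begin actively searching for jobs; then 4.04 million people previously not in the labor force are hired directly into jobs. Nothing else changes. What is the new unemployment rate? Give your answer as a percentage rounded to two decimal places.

New unemployment rate ≈ 6.17%.

Initially, labor force = 167.33 + 8.57 = 175.90 million, so u = 8.57/175.90 = 4.87%.
After the first change, unemployed and labor force both rise by 2.70 → E = 167.33, U = 11.27, labor force = 178.60 million.
After the second change, employed and labor force both rise by 4.04; unemployed unchanged → E = 171.37, U = 11.27, labor force = 182.64 million.
New unemployment rate = 11.27 / 182.64 = 6.17%.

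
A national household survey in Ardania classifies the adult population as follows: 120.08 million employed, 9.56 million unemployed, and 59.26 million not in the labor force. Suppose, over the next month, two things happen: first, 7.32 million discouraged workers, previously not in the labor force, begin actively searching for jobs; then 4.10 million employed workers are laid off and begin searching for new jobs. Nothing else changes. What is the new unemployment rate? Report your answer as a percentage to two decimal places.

Initially, labor force = 120.08 + 9.56 = 129.64 million, so u = 9.56/129.64 = 7.37%.
After the first change, unemployed and labor force both rise by 7.32 → E = 120.08, U = 16.88, labor force = 136.96 million.
After the second change, employed falls and unemployed rises by 4.10; labor force unchanged → E = 115.98, U = 20.98, labor force = 136.96 million.
New unemployment rate = 20.98 / 136.96 = 15.32%.

New unemployment rate ≈ 15.32%.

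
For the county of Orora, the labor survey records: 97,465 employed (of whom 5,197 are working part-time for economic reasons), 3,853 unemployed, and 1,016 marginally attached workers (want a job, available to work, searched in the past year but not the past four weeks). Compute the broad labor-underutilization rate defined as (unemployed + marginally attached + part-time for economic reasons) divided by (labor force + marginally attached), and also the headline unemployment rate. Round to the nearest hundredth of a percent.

Labor force = 97,465 + 3,853 = 101,318.
Numerator = 3,853 + 1,016 + 5,197 = 10,066.
Denominator = 101,318 + 1,016 = 102,334.
Broad rate = 10,066 / 102,334 = 9.84%.
Headline unemployment rate = 3,853 / 101,318 = 3.80%.

Broad underutilization rate ≈ 9.84%; headline unemployment rate ≈ 3.80%.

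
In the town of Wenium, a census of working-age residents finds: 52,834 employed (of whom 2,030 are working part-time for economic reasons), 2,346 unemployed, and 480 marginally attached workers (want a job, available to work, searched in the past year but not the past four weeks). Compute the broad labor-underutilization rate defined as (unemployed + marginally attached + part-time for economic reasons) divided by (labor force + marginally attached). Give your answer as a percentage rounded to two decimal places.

Labor force = 52,834 + 2,346 = 55,180.
Numerator = 2,346 + 480 + 2,030 = 4,856.
Denominator = 55,180 + 480 = 55,660.
Broad rate = 4,856 / 55,660 = 8.72%.

Broad underutilization rate ≈ 8.72%.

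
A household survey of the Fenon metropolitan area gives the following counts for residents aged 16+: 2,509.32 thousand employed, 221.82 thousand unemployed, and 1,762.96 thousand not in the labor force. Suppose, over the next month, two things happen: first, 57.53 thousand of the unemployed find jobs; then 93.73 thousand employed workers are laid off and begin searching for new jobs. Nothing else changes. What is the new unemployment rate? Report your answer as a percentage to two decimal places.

New unemployment rate ≈ 9.45%.

Initially, labor force = 2,509.32 + 221.82 = 2,731.14 thousand, so u = 221.82/2,731.14 = 8.12%.
After the first change, unemployed falls and employed rises by 57.53; labor force unchanged → E = 2,566.85, U = 164.29, labor force = 2,731.14 thousand.
After the second change, employed falls and unemployed rises by 93.73; labor force unchanged → E = 2,473.12, U = 258.02, labor force = 2,731.14 thousand.
New unemployment rate = 258.02 / 2,731.14 = 9.45%.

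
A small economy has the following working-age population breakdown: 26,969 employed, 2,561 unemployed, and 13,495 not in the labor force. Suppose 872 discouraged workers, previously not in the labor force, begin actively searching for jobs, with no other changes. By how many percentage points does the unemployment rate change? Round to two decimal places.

The unemployment rate changes by +2.62 percentage points.

Initially, labor force = 26,969 + 2,561 = 29,530, so u = 2,561/29,530 = 8.67%.
After the change, unemployed and labor force both rise by 872 → E = 26,969, U = 3,433, labor force = 30,402.
New unemployment rate = 3,433 / 30,402 = 11.29%.
Change = 11.29% − 8.67% = +2.62 percentage points.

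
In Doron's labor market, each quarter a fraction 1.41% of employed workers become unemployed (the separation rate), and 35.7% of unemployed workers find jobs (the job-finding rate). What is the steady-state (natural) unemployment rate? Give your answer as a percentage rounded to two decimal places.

Steady-state unemployment rate ≈ 3.80%.

At steady state the flows balance: s·E = f·U, so U/(E+U) = s/(s+f).
u* = 1.41 / (1.41 + 35.7) = 1.41 / 37.11 = 3.80%.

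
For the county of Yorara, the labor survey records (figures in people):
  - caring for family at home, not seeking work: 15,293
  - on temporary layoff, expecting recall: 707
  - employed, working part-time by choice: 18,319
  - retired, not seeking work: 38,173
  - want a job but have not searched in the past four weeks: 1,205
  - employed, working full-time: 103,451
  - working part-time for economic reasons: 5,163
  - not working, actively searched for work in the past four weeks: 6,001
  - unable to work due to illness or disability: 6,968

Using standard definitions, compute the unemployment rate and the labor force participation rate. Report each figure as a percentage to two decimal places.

Unemployment rate ≈ 5.02%; labor force participation rate ≈ 68.44%.

Employed = 18,319 + 103,451 + 5,163 = 126,933 (anyone who worked, including part-time for economic reasons, counts as employed).
Unemployed = 707 + 6,001 = 6,708 (jobless and actively searching, or on temporary layoff).
Labor force = 126,933 + 6,708 = 133,641.
Not in labor force = 15,293 + 38,173 + 1,205 + 6,968 = 61,639 (those not working and not actively searching are outside the labor force — including those who want a job but have given up searching).
Civilian working-age population = 133,641 + 61,639 = 195,280.
Unemployment rate = 6,708 / 133,641 = 5.02%.
Labor force participation rate = 133,641 / 195,280 = 68.44%.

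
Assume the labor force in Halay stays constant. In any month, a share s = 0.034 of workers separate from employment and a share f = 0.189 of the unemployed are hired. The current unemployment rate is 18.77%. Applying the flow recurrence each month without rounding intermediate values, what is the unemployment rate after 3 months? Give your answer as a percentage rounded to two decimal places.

Unemployment rate after three months ≈ 16.90%.

With a fixed labor force, u_{t+1} = u_t + s·(1−u_t) − f·u_t = u_t·(1−s−f) + s.
Here 1−s−f = 0.777 and s = 0.034.
u_1 = 0.187700 × 0.777 + 0.034 = 0.179843.
u_2 = 0.179843 × 0.777 + 0.034 = 0.173738.
u_3 = 0.173738 × 0.777 + 0.034 = 0.168994.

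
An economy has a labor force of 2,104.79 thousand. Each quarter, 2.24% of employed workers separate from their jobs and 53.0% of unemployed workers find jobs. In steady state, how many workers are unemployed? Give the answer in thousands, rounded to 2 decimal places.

About 85.35 thousand are unemployed in steady state.

Steady-state unemployment rate u* = s/(s+f) = 2.24/(2.24+53.0) = 0.040550.
Unemployed = u* × labor force = 0.040550 × 2,104.79 ≈ 85.35 thousand.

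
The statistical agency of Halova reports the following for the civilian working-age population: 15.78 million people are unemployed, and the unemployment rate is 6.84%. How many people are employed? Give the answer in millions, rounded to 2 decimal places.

Labor force = U / u = 15.78 / 0.0684 ≈ 230.70 million.
Employed = labor force − unemployed = 230.70 − 15.78 = 214.92 million.

About 214.92 million are employed.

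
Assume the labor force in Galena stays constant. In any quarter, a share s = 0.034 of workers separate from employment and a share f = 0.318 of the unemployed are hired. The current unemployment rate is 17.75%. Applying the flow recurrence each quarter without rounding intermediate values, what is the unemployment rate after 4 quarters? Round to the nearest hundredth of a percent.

With a fixed labor force, u_{t+1} = u_t + s·(1−u_t) − f·u_t = u_t·(1−s−f) + s.
Here 1−s−f = 0.648 and s = 0.034.
u_1 = 0.177500 × 0.648 + 0.034 = 0.149020.
u_2 = 0.149020 × 0.648 + 0.034 = 0.130565.
u_3 = 0.130565 × 0.648 + 0.034 = 0.118606.
u_4 = 0.118606 × 0.648 + 0.034 = 0.110857.

Unemployment rate after four quarters ≈ 11.09%.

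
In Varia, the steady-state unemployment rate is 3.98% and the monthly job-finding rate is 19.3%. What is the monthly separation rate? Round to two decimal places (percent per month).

From u* = s/(s+f): s = u·f/(1−u).
s = 0.0398 × 19.3 / (1 − 0.0398) = 0.7681 / 0.9602 ≈ 0.80% per month.

Separation rate ≈ 0.80% per month.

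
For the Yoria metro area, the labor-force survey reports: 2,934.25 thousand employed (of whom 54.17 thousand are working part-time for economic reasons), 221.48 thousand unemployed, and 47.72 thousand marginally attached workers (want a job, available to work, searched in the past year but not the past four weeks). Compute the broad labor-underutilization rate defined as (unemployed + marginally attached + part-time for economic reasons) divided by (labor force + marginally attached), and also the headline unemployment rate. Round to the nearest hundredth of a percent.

Labor force = 2,934.25 + 221.48 = 3,155.73 thousand.
Numerator = 221.48 + 47.72 + 54.17 = 323.37 thousand.
Denominator = 3,155.73 + 47.72 = 3,203.45 thousand.
Broad rate = 323.37 / 3,203.45 = 10.09%.
Headline unemployment rate = 221.48 / 3,155.73 = 7.02%.

Broad underutilization rate ≈ 10.09%; headline unemployment rate ≈ 7.02%.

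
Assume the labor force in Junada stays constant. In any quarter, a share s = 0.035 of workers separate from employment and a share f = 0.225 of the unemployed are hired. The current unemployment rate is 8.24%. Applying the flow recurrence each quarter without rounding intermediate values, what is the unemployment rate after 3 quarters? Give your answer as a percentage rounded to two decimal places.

With a fixed labor force, u_{t+1} = u_t + s·(1−u_t) − f·u_t = u_t·(1−s−f) + s.
Here 1−s−f = 0.740 and s = 0.035.
u_1 = 0.082400 × 0.740 + 0.035 = 0.095976.
u_2 = 0.095976 × 0.740 + 0.035 = 0.106022.
u_3 = 0.106022 × 0.740 + 0.035 = 0.113456.

Unemployment rate after three quarters ≈ 11.35%.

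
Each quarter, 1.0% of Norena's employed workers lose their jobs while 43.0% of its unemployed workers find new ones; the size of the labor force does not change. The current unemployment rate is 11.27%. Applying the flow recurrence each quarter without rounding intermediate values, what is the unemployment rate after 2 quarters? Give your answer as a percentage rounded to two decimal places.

With a fixed labor force, u_{t+1} = u_t + s·(1−u_t) − f·u_t = u_t·(1−s−f) + s.
Here 1−s−f = 0.560 and s = 0.010.
u_1 = 0.112700 × 0.560 + 0.010 = 0.073112.
u_2 = 0.073112 × 0.560 + 0.010 = 0.050943.

Unemployment rate after two quarters ≈ 5.09%.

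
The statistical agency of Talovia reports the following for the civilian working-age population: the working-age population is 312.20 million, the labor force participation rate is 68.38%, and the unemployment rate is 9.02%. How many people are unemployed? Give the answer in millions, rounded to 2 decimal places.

About 19.26 million are unemployed.

Labor force = 0.6838 × 312.20 = 213.48 million.
Unemployed = 0.0902 × 213.48 ≈ 19.26 million.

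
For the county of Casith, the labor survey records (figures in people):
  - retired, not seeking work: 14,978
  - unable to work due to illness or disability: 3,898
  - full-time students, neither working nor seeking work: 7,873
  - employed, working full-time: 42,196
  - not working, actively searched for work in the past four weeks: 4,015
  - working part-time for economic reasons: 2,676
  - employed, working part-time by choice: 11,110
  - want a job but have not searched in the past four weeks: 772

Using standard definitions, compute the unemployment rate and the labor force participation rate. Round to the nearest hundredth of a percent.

Employed = 42,196 + 2,676 + 11,110 = 55,982 (anyone who worked, including part-time for economic reasons, counts as employed).
Unemployed = 4,015.
Labor force = 55,982 + 4,015 = 59,997.
Not in labor force = 14,978 + 3,898 + 7,873 + 772 = 27,521 (those not working and not actively searching are outside the labor force — including those who want a job but have given up searching).
Civilian working-age population = 59,997 + 27,521 = 87,518.
Unemployment rate = 4,015 / 59,997 = 6.69%.
Labor force participation rate = 59,997 / 87,518 = 68.55%.

Unemployment rate ≈ 6.69%; labor force participation rate ≈ 68.55%.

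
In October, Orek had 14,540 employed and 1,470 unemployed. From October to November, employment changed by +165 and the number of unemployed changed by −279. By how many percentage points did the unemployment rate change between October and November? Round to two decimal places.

October: labor force = 14,540 + 1,470 = 16,010; u = 1,470/16,010 = 9.18%.
November: labor force = 14,705 + 1,191 = 15,896; u = 1,191/15,896 = 7.49%.
Change = 7.49% − 9.18% = −1.69 pp.

The unemployment rate changed by −1.69 percentage points.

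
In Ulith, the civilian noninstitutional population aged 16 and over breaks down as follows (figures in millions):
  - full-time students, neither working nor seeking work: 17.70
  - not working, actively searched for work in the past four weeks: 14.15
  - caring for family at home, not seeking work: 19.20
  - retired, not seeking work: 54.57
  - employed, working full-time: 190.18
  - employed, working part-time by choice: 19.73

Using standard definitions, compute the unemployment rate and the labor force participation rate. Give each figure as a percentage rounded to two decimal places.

Employed = 190.18 + 19.73 = 209.91 million.
Unemployed = 14.15 million.
Labor force = 209.91 + 14.15 = 224.06 million.
Not in labor force = 17.70 + 19.20 + 54.57 = 91.47 million (those not working and not actively searching are outside the labor force).
Civilian working-age population = 224.06 + 91.47 = 315.53 million.
Unemployment rate = 14.15 / 224.06 = 6.32%.
Labor force participation rate = 224.06 / 315.53 = 71.01%.

Unemployment rate ≈ 6.32%; labor force participation rate ≈ 71.01%.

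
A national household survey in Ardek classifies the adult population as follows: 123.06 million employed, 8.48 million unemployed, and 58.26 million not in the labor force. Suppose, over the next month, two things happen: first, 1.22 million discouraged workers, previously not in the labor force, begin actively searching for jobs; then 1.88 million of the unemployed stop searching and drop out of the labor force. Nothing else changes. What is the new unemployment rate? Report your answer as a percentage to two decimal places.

Initially, labor force = 123.06 + 8.48 = 131.54 million, so u = 8.48/131.54 = 6.45%.
After the first change, unemployed and labor force both rise by 1.22 → E = 123.06, U = 9.70, labor force = 132.76 million.
After the second change, unemployed and labor force both fall by 1.88 → E = 123.06, U = 7.82, labor force = 130.88 million.
New unemployment rate = 7.82 / 130.88 = 5.97%.

New unemployment rate ≈ 5.97%.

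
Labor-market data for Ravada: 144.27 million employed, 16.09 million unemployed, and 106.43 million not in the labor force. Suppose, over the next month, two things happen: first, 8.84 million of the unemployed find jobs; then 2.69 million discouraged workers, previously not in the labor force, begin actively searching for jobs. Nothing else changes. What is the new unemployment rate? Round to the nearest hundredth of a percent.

Initially, labor force = 144.27 + 16.09 = 160.36 million, so u = 16.09/160.36 = 10.03%.
After the first change, unemployed falls and employed rises by 8.84; labor force unchanged → E = 153.11, U = 7.25, labor force = 160.36 million.
After the second change, unemployed and labor force both rise by 2.69 → E = 153.11, U = 9.94, labor force = 163.05 million.
New unemployment rate = 9.94 / 163.05 = 6.10%.

New unemployment rate ≈ 6.10%.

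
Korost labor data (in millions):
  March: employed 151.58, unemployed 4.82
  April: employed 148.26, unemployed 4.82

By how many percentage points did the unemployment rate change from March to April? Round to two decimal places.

March: labor force = 151.58 + 4.82 = 156.40; u = 4.82/156.40 = 3.08%.
April: labor force = 148.26 + 4.82 = 153.08; u = 4.82/153.08 = 3.15%.
Change = 3.15% − 3.08% = +0.07 pp.

The unemployment rate changed by +0.07 percentage points.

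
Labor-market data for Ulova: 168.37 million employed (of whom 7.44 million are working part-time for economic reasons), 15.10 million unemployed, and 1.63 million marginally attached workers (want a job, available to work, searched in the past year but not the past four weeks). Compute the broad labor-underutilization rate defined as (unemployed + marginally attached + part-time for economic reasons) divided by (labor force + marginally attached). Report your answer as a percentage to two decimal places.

Labor force = 168.37 + 15.10 = 183.47 million.
Numerator = 15.10 + 1.63 + 7.44 = 24.17 million.
Denominator = 183.47 + 1.63 = 185.10 million.
Broad rate = 24.17 / 185.10 = 13.06%.

Broad underutilization rate ≈ 13.06%.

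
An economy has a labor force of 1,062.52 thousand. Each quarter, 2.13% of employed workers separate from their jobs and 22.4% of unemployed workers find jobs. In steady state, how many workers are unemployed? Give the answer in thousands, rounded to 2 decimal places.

About 92.26 thousand are unemployed in steady state.

Steady-state unemployment rate u* = s/(s+f) = 2.13/(2.13+22.4) = 0.086832.
Unemployed = u* × labor force = 0.086832 × 1,062.52 ≈ 92.26 thousand.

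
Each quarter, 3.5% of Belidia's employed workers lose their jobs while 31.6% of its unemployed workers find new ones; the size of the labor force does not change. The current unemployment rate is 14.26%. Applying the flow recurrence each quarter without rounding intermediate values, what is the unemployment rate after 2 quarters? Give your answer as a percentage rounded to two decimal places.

With a fixed labor force, u_{t+1} = u_t + s·(1−u_t) − f·u_t = u_t·(1−s−f) + s.
Here 1−s−f = 0.649 and s = 0.035.
u_1 = 0.142600 × 0.649 + 0.035 = 0.127547.
u_2 = 0.127547 × 0.649 + 0.035 = 0.117778.

Unemployment rate after two quarters ≈ 11.78%.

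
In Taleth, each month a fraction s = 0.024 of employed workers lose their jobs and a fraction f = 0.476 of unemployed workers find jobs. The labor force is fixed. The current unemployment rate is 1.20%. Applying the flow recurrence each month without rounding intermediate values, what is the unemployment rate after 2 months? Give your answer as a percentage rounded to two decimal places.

With a fixed labor force, u_{t+1} = u_t + s·(1−u_t) − f·u_t = u_t·(1−s−f) + s.
Here 1−s−f = 0.500 and s = 0.024.
u_1 = 0.012000 × 0.500 + 0.024 = 0.030000.
u_2 = 0.030000 × 0.500 + 0.024 = 0.039000.

Unemployment rate after two months ≈ 3.90%.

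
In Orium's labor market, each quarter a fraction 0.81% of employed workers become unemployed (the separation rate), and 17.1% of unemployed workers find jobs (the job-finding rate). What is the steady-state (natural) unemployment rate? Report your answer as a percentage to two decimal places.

At steady state the flows balance: s·E = f·U, so U/(E+U) = s/(s+f).
u* = 0.81 / (0.81 + 17.1) = 0.81 / 17.91 = 4.52%.

Steady-state unemployment rate ≈ 4.52%.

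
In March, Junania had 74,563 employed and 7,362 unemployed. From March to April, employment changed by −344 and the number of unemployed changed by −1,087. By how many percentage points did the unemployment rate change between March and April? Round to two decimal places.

The unemployment rate changed by −1.19 percentage points.

March: labor force = 74,563 + 7,362 = 81,925; u = 7,362/81,925 = 8.99%.
April: labor force = 74,219 + 6,275 = 80,494; u = 6,275/80,494 = 7.80%.
Change = 7.80% − 8.99% = −1.19 pp.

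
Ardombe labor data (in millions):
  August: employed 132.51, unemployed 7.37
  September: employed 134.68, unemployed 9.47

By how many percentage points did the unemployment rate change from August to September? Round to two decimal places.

The unemployment rate changed by +1.30 percentage points.

August: labor force = 132.51 + 7.37 = 139.88; u = 7.37/139.88 = 5.27%.
September: labor force = 134.68 + 9.47 = 144.15; u = 9.47/144.15 = 6.57%.
Change = 6.57% − 5.27% = +1.30 pp.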